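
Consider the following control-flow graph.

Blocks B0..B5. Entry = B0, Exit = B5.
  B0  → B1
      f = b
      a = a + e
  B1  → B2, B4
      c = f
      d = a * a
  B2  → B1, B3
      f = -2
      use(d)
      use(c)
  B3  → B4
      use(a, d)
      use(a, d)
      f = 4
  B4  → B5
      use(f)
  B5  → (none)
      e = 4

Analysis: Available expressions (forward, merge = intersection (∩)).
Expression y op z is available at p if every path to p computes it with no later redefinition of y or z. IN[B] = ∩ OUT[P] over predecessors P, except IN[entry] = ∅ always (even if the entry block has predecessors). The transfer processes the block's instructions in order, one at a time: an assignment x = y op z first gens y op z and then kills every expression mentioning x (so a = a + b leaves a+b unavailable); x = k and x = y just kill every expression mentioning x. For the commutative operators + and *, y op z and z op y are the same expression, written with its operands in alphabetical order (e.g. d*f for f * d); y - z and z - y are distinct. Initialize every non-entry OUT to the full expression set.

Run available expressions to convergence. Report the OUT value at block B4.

Answer: {a*a}

Trace:
Per-block solution:
  B0:   IN={}   OUT={}
  B1:   IN={}   OUT={a*a}
  B2:   IN={a*a}   OUT={a*a}
  B3:   IN={a*a}   OUT={a*a}
  B4:   IN={a*a}   OUT={a*a}
  B5:   IN={a*a}   OUT={a*a}

Merge at B4: IN[B4] = OUT[B1] ∩ OUT[B3] = {a*a}
Applying B4's transfer function to that IN value gives OUT[B4] (row B4 above).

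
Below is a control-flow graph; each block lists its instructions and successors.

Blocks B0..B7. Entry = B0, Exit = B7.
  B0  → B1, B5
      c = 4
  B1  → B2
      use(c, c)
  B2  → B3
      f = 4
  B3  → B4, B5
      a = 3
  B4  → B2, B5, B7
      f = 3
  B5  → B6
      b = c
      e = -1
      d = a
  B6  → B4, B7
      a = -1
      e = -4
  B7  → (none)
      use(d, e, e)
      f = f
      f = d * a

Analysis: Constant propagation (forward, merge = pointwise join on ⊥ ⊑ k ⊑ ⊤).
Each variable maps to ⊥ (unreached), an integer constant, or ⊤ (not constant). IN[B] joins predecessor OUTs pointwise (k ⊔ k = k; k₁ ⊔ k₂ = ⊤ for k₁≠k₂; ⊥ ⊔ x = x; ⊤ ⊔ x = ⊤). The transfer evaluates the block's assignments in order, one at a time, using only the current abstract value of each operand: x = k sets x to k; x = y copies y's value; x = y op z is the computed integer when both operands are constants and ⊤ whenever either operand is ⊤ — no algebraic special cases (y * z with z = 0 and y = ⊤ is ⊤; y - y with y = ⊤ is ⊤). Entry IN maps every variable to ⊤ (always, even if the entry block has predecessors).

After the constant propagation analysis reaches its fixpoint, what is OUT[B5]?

Answer: {a: ⊤, b: 4, c: 4, d: ⊤, e: -1, f: ⊤}

Trace:
Converged values:
  B0: | IN=(all ⊤) | OUT={c:4; rest ⊤}
  B1: | IN={c:4; rest ⊤} | OUT={c:4; rest ⊤}
  B2: | IN={c:4; rest ⊤} | OUT={c:4, f:4; rest ⊤}
  B3: | IN={c:4, f:4; rest ⊤} | OUT={a:3, c:4, f:4; rest ⊤}
  B4: | IN={c:4; rest ⊤} | OUT={c:4, f:3; rest ⊤}
  B5: | IN={c:4; rest ⊤} | OUT={b:4, c:4, e:-1; rest ⊤}
  B6: | IN={b:4, c:4, e:-1; rest ⊤} | OUT={a:-1, b:4, c:4, e:-4; rest ⊤}
  B7: | IN={c:4; rest ⊤} | OUT={c:4; rest ⊤}

Merge at B5: IN[B5] = OUT[B0] ⊔ OUT[B3] ⊔ OUT[B4] = {a: ⊤, b: ⊤, c: 4, d: ⊤, e: ⊤, f: ⊤}
Applying B5's transfer function to that IN value gives OUT[B5] (row B5 above).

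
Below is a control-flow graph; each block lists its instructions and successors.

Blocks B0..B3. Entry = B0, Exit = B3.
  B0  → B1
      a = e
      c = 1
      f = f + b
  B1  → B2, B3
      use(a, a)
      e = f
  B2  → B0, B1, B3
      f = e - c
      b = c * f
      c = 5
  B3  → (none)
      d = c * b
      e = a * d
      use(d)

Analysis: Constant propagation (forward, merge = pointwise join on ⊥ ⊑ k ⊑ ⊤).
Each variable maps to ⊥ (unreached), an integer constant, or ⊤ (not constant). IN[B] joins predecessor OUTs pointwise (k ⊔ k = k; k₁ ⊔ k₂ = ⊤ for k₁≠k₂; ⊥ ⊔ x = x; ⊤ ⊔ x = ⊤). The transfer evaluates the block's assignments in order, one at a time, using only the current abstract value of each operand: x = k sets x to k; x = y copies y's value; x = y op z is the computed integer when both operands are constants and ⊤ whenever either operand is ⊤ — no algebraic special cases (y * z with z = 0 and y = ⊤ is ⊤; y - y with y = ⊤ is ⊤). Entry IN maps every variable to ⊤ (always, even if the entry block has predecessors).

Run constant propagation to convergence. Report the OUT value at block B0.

Per-block solution:
  B0: | IN=(all ⊤) | OUT={c:1; rest ⊤}
  B1: | IN=(all ⊤) | OUT=(all ⊤)
  B2: | IN=(all ⊤) | OUT={c:5; rest ⊤}
  B3: | IN=(all ⊤) | OUT=(all ⊤)

Merge at B0 (entry node, so the boundary value (all ⊤) is joined with the incoming edge(s)): IN[B0] = (all ⊤) ⊔ OUT[B2] = {a: ⊤, b: ⊤, c: ⊤, d: ⊤, e: ⊤, f: ⊤}
Applying B0's transfer function to that IN value gives OUT[B0] (row B0 above).

Answer: {a: ⊤, b: ⊤, c: 1, d: ⊤, e: ⊤, f: ⊤}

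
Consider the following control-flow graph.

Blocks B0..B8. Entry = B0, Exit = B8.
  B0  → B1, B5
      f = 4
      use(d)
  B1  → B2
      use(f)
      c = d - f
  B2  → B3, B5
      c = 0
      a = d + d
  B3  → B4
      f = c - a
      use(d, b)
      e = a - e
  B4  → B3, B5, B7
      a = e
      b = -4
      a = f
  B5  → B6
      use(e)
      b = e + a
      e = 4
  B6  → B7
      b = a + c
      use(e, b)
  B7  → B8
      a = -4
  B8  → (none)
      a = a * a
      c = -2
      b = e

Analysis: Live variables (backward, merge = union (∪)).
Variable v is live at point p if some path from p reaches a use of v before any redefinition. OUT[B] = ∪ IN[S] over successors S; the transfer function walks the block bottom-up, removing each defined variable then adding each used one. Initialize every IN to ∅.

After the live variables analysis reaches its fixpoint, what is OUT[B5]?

Fixpoint table:
  B0: | IN={a, b, c, d, e} | OUT={a, b, c, d, e, f}
  B1: | IN={b, d, e, f} | OUT={b, d, e}
  B2: | IN={b, d, e} | OUT={a, b, c, d, e}
  B3: | IN={a, b, c, d, e} | OUT={c, d, e, f}
  B4: | IN={c, d, e, f} | OUT={a, b, c, d, e}
  B5: | IN={a, c, e} | OUT={a, c, e}
  B6: | IN={a, c, e} | OUT={e}
  B7: | IN={e} | OUT={a, e}
  B8: | IN={a, e} | OUT={}

Merge at B5: OUT[B5] = IN[B6] = {a, c, e}

Answer: {a, c, e}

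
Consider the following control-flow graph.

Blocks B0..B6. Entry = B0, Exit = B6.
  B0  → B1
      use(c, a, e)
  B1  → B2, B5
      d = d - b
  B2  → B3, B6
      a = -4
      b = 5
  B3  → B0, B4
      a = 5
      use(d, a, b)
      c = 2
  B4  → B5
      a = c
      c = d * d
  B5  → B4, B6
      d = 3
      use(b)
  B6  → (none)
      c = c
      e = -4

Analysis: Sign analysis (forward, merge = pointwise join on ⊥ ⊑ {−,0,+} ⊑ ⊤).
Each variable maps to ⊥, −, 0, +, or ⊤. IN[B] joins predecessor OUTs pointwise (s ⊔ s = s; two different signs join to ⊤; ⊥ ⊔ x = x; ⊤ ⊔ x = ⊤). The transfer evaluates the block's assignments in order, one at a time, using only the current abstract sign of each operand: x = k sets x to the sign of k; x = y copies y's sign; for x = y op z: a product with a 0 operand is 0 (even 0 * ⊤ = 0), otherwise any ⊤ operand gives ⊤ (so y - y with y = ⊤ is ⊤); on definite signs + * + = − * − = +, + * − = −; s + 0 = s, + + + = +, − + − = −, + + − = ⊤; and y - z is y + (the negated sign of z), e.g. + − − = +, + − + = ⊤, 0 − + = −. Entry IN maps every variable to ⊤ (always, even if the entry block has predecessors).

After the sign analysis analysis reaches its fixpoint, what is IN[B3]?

Converged values:
  B0:  IN=(all ⊤)  OUT=(all ⊤)
  B1:  IN=(all ⊤)  OUT=(all ⊤)
  B2:  IN=(all ⊤)  OUT={a:-, b:+; rest ⊤}
  B3:  IN={a:-, b:+; rest ⊤}  OUT={a:+, b:+, c:+; rest ⊤}
  B4:  IN=(all ⊤)  OUT=(all ⊤)
  B5:  IN=(all ⊤)  OUT={d:+; rest ⊤}
  B6:  IN=(all ⊤)  OUT={e:-; rest ⊤}

Merge at B3: IN[B3] = OUT[B2] = {a: -, b: +, c: ⊤, d: ⊤, e: ⊤, f: ⊤}

Answer: {a: -, b: +, c: ⊤, d: ⊤, e: ⊤, f: ⊤}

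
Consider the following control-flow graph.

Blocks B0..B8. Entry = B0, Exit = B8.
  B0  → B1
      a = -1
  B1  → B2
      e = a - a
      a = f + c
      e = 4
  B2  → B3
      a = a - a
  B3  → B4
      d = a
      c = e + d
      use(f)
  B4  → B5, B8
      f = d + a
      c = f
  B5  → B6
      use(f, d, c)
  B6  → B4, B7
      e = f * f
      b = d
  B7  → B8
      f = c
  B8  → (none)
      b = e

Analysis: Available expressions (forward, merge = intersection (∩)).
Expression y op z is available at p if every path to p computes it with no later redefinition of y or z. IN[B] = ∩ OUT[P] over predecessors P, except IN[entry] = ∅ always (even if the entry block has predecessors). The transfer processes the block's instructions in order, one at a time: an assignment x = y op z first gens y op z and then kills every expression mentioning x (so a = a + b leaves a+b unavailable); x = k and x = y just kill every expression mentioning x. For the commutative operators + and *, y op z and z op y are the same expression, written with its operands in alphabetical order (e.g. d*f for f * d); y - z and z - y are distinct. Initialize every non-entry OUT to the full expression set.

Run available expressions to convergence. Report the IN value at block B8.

Fixpoint table:
  B0: | IN={} | OUT={}
  B1: | IN={} | OUT={c+f}
  B2: | IN={c+f} | OUT={c+f}
  B3: | IN={c+f} | OUT={d+e}
  B4: | IN={} | OUT={a+d}
  B5: | IN={a+d} | OUT={a+d}
  B6: | IN={a+d} | OUT={a+d, f*f}
  B7: | IN={a+d, f*f} | OUT={a+d}
  B8: | IN={a+d} | OUT={a+d}

Merge at B8: IN[B8] = OUT[B4] ∩ OUT[B7] = {a+d}

Answer: {a+d}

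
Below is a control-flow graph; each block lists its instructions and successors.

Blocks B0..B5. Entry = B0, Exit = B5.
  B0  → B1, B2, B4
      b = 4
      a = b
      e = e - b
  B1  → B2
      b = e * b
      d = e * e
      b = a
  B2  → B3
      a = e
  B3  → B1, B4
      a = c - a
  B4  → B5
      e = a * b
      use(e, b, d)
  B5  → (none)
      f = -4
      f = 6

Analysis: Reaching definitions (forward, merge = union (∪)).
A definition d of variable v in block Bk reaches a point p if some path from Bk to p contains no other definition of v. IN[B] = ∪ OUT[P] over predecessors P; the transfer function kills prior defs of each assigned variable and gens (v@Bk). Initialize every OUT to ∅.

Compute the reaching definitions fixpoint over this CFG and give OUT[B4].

Answer: {a@B0, a@B3, b@B0, b@B1, d@B1, e@B4}

Working:
Converged values:
  B0:  IN={}  OUT={a@B0, b@B0, e@B0}
  B1:  IN={a@B0, a@B3, b@B0, b@B1, d@B1, e@B0}  OUT={a@B0, a@B3, b@B1, d@B1, e@B0}
  B2:  IN={a@B0, a@B3, b@B0, b@B1, d@B1, e@B0}  OUT={a@B2, b@B0, b@B1, d@B1, e@B0}
  B3:  IN={a@B2, b@B0, b@B1, d@B1, e@B0}  OUT={a@B3, b@B0, b@B1, d@B1, e@B0}
  B4:  IN={a@B0, a@B3, b@B0, b@B1, d@B1, e@B0}  OUT={a@B0, a@B3, b@B0, b@B1, d@B1, e@B4}
  B5:  IN={a@B0, a@B3, b@B0, b@B1, d@B1, e@B4}  OUT={a@B0, a@B3, b@B0, b@B1, d@B1, e@B4, f@B5}

Merge at B4: IN[B4] = OUT[B0] ⊔ OUT[B3] = {a@B0, a@B3, b@B0, b@B1, d@B1, e@B0}
Applying B4's transfer function to that IN value gives OUT[B4] (row B4 above).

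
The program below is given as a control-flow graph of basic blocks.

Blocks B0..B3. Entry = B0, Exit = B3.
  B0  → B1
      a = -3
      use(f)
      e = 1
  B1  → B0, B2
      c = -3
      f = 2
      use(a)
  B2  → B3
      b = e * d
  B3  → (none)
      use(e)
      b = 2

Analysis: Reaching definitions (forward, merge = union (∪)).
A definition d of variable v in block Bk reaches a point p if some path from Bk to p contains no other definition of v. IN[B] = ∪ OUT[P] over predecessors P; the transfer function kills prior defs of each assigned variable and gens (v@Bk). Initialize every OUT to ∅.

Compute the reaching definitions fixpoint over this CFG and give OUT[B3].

Fixpoint table:
  B0: | IN={a@B0, c@B1, e@B0, f@B1} | OUT={a@B0, c@B1, e@B0, f@B1}
  B1: | IN={a@B0, c@B1, e@B0, f@B1} | OUT={a@B0, c@B1, e@B0, f@B1}
  B2: | IN={a@B0, c@B1, e@B0, f@B1} | OUT={a@B0, b@B2, c@B1, e@B0, f@B1}
  B3: | IN={a@B0, b@B2, c@B1, e@B0, f@B1} | OUT={a@B0, b@B3, c@B1, e@B0, f@B1}

Merge at B3: IN[B3] = OUT[B2] = {a@B0, b@B2, c@B1, e@B0, f@B1}
Applying B3's transfer function to that IN value gives OUT[B3] (row B3 above).

Answer: {a@B0, b@B3, c@B1, e@B0, f@B1}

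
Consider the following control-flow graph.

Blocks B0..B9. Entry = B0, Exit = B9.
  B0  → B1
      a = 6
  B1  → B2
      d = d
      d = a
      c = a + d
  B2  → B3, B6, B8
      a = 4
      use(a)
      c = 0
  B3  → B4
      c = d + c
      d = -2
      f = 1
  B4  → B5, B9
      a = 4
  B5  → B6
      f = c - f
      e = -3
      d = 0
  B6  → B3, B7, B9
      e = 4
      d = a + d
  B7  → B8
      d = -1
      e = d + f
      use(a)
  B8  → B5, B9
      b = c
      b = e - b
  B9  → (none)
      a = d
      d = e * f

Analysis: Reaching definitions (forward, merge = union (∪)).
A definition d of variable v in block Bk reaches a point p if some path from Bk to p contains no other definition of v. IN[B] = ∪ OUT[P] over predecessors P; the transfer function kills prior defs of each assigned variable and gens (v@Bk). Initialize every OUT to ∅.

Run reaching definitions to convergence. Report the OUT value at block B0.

Converged values:
  B0: | IN={} | OUT={a@B0}
  B1: | IN={a@B0} | OUT={a@B0, c@B1, d@B1}
  B2: | IN={a@B0, c@B1, d@B1} | OUT={a@B2, c@B2, d@B1}
  B3: | IN={a@B2, a@B4, b@B8, c@B2, c@B3, d@B1, d@B6, e@B6, f@B5} | OUT={a@B2, a@B4, b@B8, c@B3, d@B3, e@B6, f@B3}
  B4: | IN={a@B2, a@B4, b@B8, c@B3, d@B3, e@B6, f@B3} | OUT={a@B4, b@B8, c@B3, d@B3, e@B6, f@B3}
  B5: | IN={a@B2, a@B4, b@B8, c@B2, c@B3, d@B1, d@B3, d@B7, e@B6, e@B7, f@B3, f@B5} | OUT={a@B2, a@B4, b@B8, c@B2, c@B3, d@B5, e@B5, f@B5}
  B6: | IN={a@B2, a@B4, b@B8, c@B2, c@B3, d@B1, d@B5, e@B5, f@B5} | OUT={a@B2, a@B4, b@B8, c@B2, c@B3, d@B6, e@B6, f@B5}
  B7: | IN={a@B2, a@B4, b@B8, c@B2, c@B3, d@B6, e@B6, f@B5} | OUT={a@B2, a@B4, b@B8, c@B2, c@B3, d@B7, e@B7, f@B5}
  B8: | IN={a@B2, a@B4, b@B8, c@B2, c@B3, d@B1, d@B7, e@B7, f@B5} | OUT={a@B2, a@B4, b@B8, c@B2, c@B3, d@B1, d@B7, e@B7, f@B5}
  B9: | IN={a@B2, a@B4, b@B8, c@B2, c@B3, d@B1, d@B3, d@B6, d@B7, e@B6, e@B7, f@B3, f@B5} | OUT={a@B9, b@B8, c@B2, c@B3, d@B9, e@B6, e@B7, f@B3, f@B5}

B0 is the boundary node: IN[B0] = {}
Applying B0's transfer function to that IN value gives OUT[B0] (row B0 above).

Answer: {a@B0}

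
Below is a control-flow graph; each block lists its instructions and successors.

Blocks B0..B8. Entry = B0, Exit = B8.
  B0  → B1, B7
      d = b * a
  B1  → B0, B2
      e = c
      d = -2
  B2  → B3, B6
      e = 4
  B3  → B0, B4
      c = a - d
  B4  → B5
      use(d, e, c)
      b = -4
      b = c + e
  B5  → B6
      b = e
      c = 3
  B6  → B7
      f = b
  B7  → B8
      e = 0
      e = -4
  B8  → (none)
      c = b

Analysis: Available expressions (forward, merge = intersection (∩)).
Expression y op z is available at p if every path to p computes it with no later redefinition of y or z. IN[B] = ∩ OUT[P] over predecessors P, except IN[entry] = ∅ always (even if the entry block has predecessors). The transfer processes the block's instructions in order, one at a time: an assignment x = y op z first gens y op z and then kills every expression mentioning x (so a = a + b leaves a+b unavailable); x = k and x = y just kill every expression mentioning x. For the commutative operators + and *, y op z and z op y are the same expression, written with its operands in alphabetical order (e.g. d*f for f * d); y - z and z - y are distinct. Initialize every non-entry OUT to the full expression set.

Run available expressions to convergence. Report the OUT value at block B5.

Answer: {a-d}

Derivation:
Fixpoint table:
  B0:   IN={}   OUT={a*b}
  B1:   IN={a*b}   OUT={a*b}
  B2:   IN={a*b}   OUT={a*b}
  B3:   IN={a*b}   OUT={a*b, a-d}
  B4:   IN={a*b, a-d}   OUT={a-d, c+e}
  B5:   IN={a-d, c+e}   OUT={a-d}
  B6:   IN={}   OUT={}
  B7:   IN={}   OUT={}
  B8:   IN={}   OUT={}

Merge at B5: IN[B5] = OUT[B4] = {a-d, c+e}
Applying B5's transfer function to that IN value gives OUT[B5] (row B5 above).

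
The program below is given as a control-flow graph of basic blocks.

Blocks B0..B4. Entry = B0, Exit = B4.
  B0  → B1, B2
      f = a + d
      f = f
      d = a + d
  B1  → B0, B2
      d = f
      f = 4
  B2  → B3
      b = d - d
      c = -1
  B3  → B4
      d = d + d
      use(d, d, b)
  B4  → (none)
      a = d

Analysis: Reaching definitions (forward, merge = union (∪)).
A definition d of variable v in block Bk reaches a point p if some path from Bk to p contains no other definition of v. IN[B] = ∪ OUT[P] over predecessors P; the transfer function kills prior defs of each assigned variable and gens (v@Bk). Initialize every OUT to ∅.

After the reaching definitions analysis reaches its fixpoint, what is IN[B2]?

Converged values:
  B0:  IN={d@B1, f@B1}  OUT={d@B0, f@B0}
  B1:  IN={d@B0, f@B0}  OUT={d@B1, f@B1}
  B2:  IN={d@B0, d@B1, f@B0, f@B1}  OUT={b@B2, c@B2, d@B0, d@B1, f@B0, f@B1}
  B3:  IN={b@B2, c@B2, d@B0, d@B1, f@B0, f@B1}  OUT={b@B2, c@B2, d@B3, f@B0, f@B1}
  B4:  IN={b@B2, c@B2, d@B3, f@B0, f@B1}  OUT={a@B4, b@B2, c@B2, d@B3, f@B0, f@B1}

Merge at B2: IN[B2] = OUT[B0] ⊔ OUT[B1] = {d@B0, d@B1, f@B0, f@B1}

Answer: {d@B0, d@B1, f@B0, f@B1}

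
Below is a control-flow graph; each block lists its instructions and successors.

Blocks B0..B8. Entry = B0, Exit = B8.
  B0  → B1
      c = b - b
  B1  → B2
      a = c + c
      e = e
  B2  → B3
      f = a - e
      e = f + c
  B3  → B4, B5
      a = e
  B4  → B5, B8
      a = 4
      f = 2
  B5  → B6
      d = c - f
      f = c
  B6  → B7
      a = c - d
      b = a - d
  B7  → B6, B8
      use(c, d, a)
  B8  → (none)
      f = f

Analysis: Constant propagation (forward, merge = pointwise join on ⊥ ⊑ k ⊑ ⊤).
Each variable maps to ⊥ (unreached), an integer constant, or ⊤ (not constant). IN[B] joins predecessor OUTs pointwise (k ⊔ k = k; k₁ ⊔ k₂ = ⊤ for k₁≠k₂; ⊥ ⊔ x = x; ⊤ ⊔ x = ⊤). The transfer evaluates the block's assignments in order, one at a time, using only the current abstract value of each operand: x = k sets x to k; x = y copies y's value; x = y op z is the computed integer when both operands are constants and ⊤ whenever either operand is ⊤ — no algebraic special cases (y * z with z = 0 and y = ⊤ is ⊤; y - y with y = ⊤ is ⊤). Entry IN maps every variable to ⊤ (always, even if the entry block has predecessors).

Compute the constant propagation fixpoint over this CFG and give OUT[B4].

Converged values:
  B0:  IN=(all ⊤)  OUT=(all ⊤)
  B1:  IN=(all ⊤)  OUT=(all ⊤)
  B2:  IN=(all ⊤)  OUT=(all ⊤)
  B3:  IN=(all ⊤)  OUT=(all ⊤)
  B4:  IN=(all ⊤)  OUT={a:4, f:2; rest ⊤}
  B5:  IN=(all ⊤)  OUT=(all ⊤)
  B6:  IN=(all ⊤)  OUT=(all ⊤)
  B7:  IN=(all ⊤)  OUT=(all ⊤)
  B8:  IN=(all ⊤)  OUT=(all ⊤)

Merge at B4: IN[B4] = OUT[B3] = {a: ⊤, b: ⊤, c: ⊤, d: ⊤, e: ⊤, f: ⊤}
Applying B4's transfer function to that IN value gives OUT[B4] (row B4 above).

Answer: {a: 4, b: ⊤, c: ⊤, d: ⊤, e: ⊤, f: 2}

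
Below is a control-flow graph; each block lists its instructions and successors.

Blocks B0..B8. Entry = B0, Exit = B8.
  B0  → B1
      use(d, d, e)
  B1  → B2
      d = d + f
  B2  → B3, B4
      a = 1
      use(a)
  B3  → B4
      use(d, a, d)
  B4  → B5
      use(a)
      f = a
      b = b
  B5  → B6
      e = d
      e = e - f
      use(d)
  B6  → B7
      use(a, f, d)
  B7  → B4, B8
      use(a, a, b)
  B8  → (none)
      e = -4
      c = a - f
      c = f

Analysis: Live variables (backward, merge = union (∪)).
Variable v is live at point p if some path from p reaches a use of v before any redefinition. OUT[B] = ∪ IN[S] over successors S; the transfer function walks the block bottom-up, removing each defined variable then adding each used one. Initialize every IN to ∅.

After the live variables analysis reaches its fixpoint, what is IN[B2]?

Answer: {b, d}

Working:
Fixpoint table:
  B0:  IN={b, d, e, f}  OUT={b, d, f}
  B1:  IN={b, d, f}  OUT={b, d}
  B2:  IN={b, d}  OUT={a, b, d}
  B3:  IN={a, b, d}  OUT={a, b, d}
  B4:  IN={a, b, d}  OUT={a, b, d, f}
  B5:  IN={a, b, d, f}  OUT={a, b, d, f}
  B6:  IN={a, b, d, f}  OUT={a, b, d, f}
  B7:  IN={a, b, d, f}  OUT={a, b, d, f}
  B8:  IN={a, f}  OUT={}

Merge at B2: OUT[B2] = IN[B3] ⊔ IN[B4] = {a, b, d}
Applying B2's transfer function to that OUT value gives IN[B2] (row B2 above).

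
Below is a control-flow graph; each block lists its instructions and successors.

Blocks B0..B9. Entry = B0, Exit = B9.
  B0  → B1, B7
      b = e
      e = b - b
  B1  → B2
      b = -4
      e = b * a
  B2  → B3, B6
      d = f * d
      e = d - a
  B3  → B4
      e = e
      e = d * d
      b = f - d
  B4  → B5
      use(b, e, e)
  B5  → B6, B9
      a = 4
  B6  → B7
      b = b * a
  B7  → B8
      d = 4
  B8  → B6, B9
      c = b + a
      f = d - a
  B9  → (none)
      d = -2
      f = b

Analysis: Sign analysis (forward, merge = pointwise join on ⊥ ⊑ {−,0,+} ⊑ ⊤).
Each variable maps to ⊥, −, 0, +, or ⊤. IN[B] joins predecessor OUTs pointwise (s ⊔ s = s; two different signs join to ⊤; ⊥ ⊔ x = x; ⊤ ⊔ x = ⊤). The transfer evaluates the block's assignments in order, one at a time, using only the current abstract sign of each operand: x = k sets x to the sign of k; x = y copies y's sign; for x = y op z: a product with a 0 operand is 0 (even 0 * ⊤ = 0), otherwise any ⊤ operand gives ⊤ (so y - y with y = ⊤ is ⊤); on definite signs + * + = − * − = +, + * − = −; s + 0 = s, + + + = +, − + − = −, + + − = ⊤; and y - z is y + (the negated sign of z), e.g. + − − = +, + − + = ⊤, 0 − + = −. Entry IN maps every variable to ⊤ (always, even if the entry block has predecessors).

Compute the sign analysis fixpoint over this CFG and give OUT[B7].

Fixpoint table:
  B0:   IN=(all ⊤)   OUT=(all ⊤)
  B1:   IN=(all ⊤)   OUT={b:-; rest ⊤}
  B2:   IN={b:-; rest ⊤}   OUT={b:-; rest ⊤}
  B3:   IN={b:-; rest ⊤}   OUT=(all ⊤)
  B4:   IN=(all ⊤)   OUT=(all ⊤)
  B5:   IN=(all ⊤)   OUT={a:+; rest ⊤}
  B6:   IN=(all ⊤)   OUT=(all ⊤)
  B7:   IN=(all ⊤)   OUT={d:+; rest ⊤}
  B8:   IN={d:+; rest ⊤}   OUT={d:+; rest ⊤}
  B9:   IN=(all ⊤)   OUT={d:-; rest ⊤}

Merge at B7: IN[B7] = OUT[B0] ⊔ OUT[B6] = {a: ⊤, b: ⊤, c: ⊤, d: ⊤, e: ⊤, f: ⊤}
Applying B7's transfer function to that IN value gives OUT[B7] (row B7 above).

Answer: {a: ⊤, b: ⊤, c: ⊤, d: +, e: ⊤, f: ⊤}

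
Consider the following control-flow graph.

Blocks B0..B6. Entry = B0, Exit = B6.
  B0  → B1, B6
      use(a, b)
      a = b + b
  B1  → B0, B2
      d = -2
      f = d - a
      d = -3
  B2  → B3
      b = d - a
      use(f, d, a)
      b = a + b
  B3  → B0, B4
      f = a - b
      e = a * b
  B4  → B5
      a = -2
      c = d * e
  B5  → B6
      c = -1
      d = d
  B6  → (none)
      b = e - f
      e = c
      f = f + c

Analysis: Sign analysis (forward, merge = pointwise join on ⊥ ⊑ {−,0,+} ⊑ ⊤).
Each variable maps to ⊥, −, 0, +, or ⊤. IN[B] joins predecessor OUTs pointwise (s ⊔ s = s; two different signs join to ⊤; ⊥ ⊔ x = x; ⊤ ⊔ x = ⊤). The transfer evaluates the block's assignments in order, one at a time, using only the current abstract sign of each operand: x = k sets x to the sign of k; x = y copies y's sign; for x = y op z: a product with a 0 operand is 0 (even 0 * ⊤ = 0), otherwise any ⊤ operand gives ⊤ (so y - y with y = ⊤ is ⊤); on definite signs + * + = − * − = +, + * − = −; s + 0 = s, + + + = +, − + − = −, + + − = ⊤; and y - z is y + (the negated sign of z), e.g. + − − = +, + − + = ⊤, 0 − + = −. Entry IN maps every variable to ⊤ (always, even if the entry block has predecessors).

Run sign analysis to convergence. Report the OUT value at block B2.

Per-block solution:
  B0:  IN=(all ⊤)  OUT=(all ⊤)
  B1:  IN=(all ⊤)  OUT={d:-; rest ⊤}
  B2:  IN={d:-; rest ⊤}  OUT={d:-; rest ⊤}
  B3:  IN={d:-; rest ⊤}  OUT={d:-; rest ⊤}
  B4:  IN={d:-; rest ⊤}  OUT={a:-, d:-; rest ⊤}
  B5:  IN={a:-, d:-; rest ⊤}  OUT={a:-, c:-, d:-; rest ⊤}
  B6:  IN=(all ⊤)  OUT=(all ⊤)

Merge at B2: IN[B2] = OUT[B1] = {a: ⊤, b: ⊤, c: ⊤, d: -, e: ⊤, f: ⊤}
Applying B2's transfer function to that IN value gives OUT[B2] (row B2 above).

Answer: {a: ⊤, b: ⊤, c: ⊤, d: -, e: ⊤, f: ⊤}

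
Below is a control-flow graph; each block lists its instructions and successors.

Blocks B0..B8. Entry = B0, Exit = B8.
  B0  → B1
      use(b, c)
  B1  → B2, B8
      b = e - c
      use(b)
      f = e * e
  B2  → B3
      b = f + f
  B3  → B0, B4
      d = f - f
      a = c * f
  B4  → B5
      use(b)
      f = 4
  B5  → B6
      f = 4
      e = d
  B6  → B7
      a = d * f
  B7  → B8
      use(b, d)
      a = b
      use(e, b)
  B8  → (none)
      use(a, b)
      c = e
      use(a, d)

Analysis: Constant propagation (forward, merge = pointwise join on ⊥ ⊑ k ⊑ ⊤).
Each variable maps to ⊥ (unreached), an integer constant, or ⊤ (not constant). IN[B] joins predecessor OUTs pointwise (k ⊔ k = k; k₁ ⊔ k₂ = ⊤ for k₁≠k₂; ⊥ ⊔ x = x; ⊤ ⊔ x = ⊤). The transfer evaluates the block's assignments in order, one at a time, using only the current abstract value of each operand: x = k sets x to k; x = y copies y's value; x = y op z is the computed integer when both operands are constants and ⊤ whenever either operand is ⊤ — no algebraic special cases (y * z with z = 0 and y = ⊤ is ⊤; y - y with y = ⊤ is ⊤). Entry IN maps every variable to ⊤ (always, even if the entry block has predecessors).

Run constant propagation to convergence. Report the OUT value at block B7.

Answer: {a: ⊤, b: ⊤, c: ⊤, d: ⊤, e: ⊤, f: 4}

Working:
Fixpoint table:
  B0:  IN=(all ⊤)  OUT=(all ⊤)
  B1:  IN=(all ⊤)  OUT=(all ⊤)
  B2:  IN=(all ⊤)  OUT=(all ⊤)
  B3:  IN=(all ⊤)  OUT=(all ⊤)
  B4:  IN=(all ⊤)  OUT={f:4; rest ⊤}
  B5:  IN={f:4; rest ⊤}  OUT={f:4; rest ⊤}
  B6:  IN={f:4; rest ⊤}  OUT={f:4; rest ⊤}
  B7:  IN={f:4; rest ⊤}  OUT={f:4; rest ⊤}
  B8:  IN=(all ⊤)  OUT=(all ⊤)

Merge at B7: IN[B7] = OUT[B6] = {a: ⊤, b: ⊤, c: ⊤, d: ⊤, e: ⊤, f: 4}
Applying B7's transfer function to that IN value gives OUT[B7] (row B7 above).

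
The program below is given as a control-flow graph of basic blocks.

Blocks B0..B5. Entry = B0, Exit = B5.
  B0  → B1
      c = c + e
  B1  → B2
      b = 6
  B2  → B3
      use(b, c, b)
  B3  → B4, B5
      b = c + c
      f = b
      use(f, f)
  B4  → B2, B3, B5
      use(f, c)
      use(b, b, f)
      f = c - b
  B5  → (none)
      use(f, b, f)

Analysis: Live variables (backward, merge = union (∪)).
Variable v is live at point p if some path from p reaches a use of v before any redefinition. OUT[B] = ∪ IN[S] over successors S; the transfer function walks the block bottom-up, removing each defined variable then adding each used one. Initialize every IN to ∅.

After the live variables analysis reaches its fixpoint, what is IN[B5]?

Answer: {b, f}

Trace:
Fixpoint table:
  B0: | IN={c, e} | OUT={c}
  B1: | IN={c} | OUT={b, c}
  B2: | IN={b, c} | OUT={c}
  B3: | IN={c} | OUT={b, c, f}
  B4: | IN={b, c, f} | OUT={b, c, f}
  B5: | IN={b, f} | OUT={}

B5 is the boundary node: OUT[B5] = {}
Applying B5's transfer function to that OUT value gives IN[B5] (row B5 above).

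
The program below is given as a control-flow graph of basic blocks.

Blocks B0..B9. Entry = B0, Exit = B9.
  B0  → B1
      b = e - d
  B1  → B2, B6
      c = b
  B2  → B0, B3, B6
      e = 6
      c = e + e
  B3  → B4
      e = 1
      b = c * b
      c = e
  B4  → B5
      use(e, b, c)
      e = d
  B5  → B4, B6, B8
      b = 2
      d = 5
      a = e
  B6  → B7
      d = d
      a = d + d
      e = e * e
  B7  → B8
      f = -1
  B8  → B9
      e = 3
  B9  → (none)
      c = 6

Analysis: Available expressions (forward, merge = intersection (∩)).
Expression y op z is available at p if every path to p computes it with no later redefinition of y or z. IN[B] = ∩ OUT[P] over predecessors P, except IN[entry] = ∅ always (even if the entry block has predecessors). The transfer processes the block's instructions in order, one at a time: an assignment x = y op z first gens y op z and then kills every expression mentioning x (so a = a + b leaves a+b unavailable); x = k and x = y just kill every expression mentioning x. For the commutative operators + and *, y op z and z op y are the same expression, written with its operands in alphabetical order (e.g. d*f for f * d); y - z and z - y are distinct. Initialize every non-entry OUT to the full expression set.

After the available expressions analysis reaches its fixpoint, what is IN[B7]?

Answer: {d+d}

Derivation:
Converged values:
  B0:   IN={}   OUT={e-d}
  B1:   IN={e-d}   OUT={e-d}
  B2:   IN={e-d}   OUT={e+e}
  B3:   IN={e+e}   OUT={}
  B4:   IN={}   OUT={}
  B5:   IN={}   OUT={}
  B6:   IN={}   OUT={d+d}
  B7:   IN={d+d}   OUT={d+d}
  B8:   IN={}   OUT={}
  B9:   IN={}   OUT={}

Merge at B7: IN[B7] = OUT[B6] = {d+d}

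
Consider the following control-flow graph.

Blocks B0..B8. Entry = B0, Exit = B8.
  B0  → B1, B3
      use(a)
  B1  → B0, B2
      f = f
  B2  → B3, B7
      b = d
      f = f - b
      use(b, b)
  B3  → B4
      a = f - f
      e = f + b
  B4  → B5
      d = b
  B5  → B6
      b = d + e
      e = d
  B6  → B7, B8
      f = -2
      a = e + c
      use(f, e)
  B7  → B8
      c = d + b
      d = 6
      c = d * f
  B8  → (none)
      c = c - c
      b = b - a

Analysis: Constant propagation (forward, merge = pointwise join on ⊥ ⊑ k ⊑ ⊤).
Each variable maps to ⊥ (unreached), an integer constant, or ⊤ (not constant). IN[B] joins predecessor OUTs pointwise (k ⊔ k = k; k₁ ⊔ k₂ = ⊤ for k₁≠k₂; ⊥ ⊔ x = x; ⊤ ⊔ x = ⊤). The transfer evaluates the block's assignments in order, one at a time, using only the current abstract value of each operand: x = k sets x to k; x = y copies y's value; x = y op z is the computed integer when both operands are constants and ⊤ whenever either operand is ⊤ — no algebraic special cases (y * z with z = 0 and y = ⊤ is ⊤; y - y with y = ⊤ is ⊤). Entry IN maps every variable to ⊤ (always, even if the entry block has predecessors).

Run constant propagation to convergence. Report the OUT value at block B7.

Per-block solution:
  B0: | IN=(all ⊤) | OUT=(all ⊤)
  B1: | IN=(all ⊤) | OUT=(all ⊤)
  B2: | IN=(all ⊤) | OUT=(all ⊤)
  B3: | IN=(all ⊤) | OUT=(all ⊤)
  B4: | IN=(all ⊤) | OUT=(all ⊤)
  B5: | IN=(all ⊤) | OUT=(all ⊤)
  B6: | IN=(all ⊤) | OUT={f:-2; rest ⊤}
  B7: | IN=(all ⊤) | OUT={d:6; rest ⊤}
  B8: | IN=(all ⊤) | OUT=(all ⊤)

Merge at B7: IN[B7] = OUT[B2] ⊔ OUT[B6] = {a: ⊤, b: ⊤, c: ⊤, d: ⊤, e: ⊤, f: ⊤}
Applying B7's transfer function to that IN value gives OUT[B7] (row B7 above).

Answer: {a: ⊤, b: ⊤, c: ⊤, d: 6, e: ⊤, f: ⊤}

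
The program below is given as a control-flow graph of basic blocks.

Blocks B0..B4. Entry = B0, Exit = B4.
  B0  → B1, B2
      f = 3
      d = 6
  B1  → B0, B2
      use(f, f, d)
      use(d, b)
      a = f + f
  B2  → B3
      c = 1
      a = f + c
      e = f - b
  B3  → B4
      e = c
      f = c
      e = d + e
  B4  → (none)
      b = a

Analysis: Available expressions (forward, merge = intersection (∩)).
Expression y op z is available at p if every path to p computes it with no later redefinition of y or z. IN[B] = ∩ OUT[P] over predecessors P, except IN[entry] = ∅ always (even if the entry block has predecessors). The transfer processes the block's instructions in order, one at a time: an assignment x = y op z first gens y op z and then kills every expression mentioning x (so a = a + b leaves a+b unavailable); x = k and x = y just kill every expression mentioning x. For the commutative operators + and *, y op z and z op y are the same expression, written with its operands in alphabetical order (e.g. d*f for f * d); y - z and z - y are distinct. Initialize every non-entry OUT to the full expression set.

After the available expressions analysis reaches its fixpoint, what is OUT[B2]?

Per-block solution:
  B0: | IN={} | OUT={}
  B1: | IN={} | OUT={f+f}
  B2: | IN={} | OUT={c+f, f-b}
  B3: | IN={c+f, f-b} | OUT={}
  B4: | IN={} | OUT={}

Merge at B2: IN[B2] = OUT[B0] ∩ OUT[B1] = {}
Applying B2's transfer function to that IN value gives OUT[B2] (row B2 above).

Answer: {c+f, f-b}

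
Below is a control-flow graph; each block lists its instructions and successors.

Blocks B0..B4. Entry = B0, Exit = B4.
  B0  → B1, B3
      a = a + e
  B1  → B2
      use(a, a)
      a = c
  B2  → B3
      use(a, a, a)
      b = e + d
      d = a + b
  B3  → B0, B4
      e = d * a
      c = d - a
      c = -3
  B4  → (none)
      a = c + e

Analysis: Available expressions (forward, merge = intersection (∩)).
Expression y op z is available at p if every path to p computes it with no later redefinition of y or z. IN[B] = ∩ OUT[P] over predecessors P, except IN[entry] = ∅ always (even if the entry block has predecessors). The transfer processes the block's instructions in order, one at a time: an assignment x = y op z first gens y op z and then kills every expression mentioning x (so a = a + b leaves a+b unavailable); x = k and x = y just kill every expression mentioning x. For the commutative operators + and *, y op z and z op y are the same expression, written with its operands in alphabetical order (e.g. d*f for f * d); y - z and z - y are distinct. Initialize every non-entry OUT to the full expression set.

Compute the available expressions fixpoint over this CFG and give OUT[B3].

Converged values:
  B0:   IN={}   OUT={}
  B1:   IN={}   OUT={}
  B2:   IN={}   OUT={a+b}
  B3:   IN={}   OUT={a*d, d-a}
  B4:   IN={a*d, d-a}   OUT={c+e}

Merge at B3: IN[B3] = OUT[B0] ∩ OUT[B2] = {}
Applying B3's transfer function to that IN value gives OUT[B3] (row B3 above).

Answer: {a*d, d-a}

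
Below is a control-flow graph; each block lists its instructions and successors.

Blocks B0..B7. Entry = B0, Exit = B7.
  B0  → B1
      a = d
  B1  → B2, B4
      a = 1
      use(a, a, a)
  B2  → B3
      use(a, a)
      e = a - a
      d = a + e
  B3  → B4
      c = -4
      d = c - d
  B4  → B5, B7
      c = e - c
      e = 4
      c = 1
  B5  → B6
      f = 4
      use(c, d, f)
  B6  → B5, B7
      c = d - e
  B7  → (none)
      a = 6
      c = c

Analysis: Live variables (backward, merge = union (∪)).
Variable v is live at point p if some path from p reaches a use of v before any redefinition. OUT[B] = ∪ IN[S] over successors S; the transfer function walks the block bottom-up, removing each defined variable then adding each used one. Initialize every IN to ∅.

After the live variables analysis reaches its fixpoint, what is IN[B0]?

Converged values:
  B0: | IN={c, d, e} | OUT={c, d, e}
  B1: | IN={c, d, e} | OUT={a, c, d, e}
  B2: | IN={a} | OUT={d, e}
  B3: | IN={d, e} | OUT={c, d, e}
  B4: | IN={c, d, e} | OUT={c, d, e}
  B5: | IN={c, d, e} | OUT={d, e}
  B6: | IN={d, e} | OUT={c, d, e}
  B7: | IN={c} | OUT={}

Merge at B0: OUT[B0] = IN[B1] = {c, d, e}
Applying B0's transfer function to that OUT value gives IN[B0] (row B0 above).

Answer: {c, d, e}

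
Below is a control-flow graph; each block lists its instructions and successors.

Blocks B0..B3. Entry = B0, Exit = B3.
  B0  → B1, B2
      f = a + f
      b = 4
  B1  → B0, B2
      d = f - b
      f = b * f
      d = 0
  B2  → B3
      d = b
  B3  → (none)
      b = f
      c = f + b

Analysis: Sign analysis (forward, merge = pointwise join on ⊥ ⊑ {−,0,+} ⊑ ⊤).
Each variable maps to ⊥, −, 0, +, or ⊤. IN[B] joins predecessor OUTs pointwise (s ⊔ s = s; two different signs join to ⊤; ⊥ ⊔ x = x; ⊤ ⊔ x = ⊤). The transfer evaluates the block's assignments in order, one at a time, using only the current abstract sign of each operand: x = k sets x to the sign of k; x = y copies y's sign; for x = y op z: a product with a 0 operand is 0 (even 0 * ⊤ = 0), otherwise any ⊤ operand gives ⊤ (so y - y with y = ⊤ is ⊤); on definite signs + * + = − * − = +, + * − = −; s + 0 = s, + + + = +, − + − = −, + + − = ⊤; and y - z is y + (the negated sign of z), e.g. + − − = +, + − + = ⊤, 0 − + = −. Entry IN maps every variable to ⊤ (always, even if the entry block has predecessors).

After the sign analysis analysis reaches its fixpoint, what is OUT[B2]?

Answer: {a: ⊤, b: +, c: ⊤, d: +, e: ⊤, f: ⊤}

Trace:
Per-block solution:
  B0:  IN=(all ⊤)  OUT={b:+; rest ⊤}
  B1:  IN={b:+; rest ⊤}  OUT={b:+, d:0; rest ⊤}
  B2:  IN={b:+; rest ⊤}  OUT={b:+, d:+; rest ⊤}
  B3:  IN={b:+, d:+; rest ⊤}  OUT={d:+; rest ⊤}

Merge at B2: IN[B2] = OUT[B0] ⊔ OUT[B1] = {a: ⊤, b: +, c: ⊤, d: ⊤, e: ⊤, f: ⊤}
Applying B2's transfer function to that IN value gives OUT[B2] (row B2 above).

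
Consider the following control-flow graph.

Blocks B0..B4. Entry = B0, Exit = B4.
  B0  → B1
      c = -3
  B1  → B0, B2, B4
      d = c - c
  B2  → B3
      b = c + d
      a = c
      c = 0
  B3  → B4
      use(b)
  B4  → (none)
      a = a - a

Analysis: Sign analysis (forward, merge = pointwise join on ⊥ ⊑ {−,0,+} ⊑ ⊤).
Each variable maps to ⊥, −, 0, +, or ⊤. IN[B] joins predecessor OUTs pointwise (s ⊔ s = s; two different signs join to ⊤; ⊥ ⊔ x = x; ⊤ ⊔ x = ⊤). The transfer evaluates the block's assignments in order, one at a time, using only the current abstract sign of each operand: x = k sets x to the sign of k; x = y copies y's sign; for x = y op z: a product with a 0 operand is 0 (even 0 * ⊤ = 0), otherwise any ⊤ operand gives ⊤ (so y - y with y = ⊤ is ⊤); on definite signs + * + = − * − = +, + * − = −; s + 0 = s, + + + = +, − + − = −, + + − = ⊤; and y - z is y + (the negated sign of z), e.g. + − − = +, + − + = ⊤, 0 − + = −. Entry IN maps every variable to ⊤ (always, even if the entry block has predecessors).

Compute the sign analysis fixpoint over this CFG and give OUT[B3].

Answer: {a: -, b: ⊤, c: 0, d: ⊤, e: ⊤, f: ⊤}

Derivation:
Fixpoint table:
  B0:  IN=(all ⊤)  OUT={c:-; rest ⊤}
  B1:  IN={c:-; rest ⊤}  OUT={c:-; rest ⊤}
  B2:  IN={c:-; rest ⊤}  OUT={a:-, c:0; rest ⊤}
  B3:  IN={a:-, c:0; rest ⊤}  OUT={a:-, c:0; rest ⊤}
  B4:  IN=(all ⊤)  OUT=(all ⊤)

Merge at B3: IN[B3] = OUT[B2] = {a: -, b: ⊤, c: 0, d: ⊤, e: ⊤, f: ⊤}
Applying B3's transfer function to that IN value gives OUT[B3] (row B3 above).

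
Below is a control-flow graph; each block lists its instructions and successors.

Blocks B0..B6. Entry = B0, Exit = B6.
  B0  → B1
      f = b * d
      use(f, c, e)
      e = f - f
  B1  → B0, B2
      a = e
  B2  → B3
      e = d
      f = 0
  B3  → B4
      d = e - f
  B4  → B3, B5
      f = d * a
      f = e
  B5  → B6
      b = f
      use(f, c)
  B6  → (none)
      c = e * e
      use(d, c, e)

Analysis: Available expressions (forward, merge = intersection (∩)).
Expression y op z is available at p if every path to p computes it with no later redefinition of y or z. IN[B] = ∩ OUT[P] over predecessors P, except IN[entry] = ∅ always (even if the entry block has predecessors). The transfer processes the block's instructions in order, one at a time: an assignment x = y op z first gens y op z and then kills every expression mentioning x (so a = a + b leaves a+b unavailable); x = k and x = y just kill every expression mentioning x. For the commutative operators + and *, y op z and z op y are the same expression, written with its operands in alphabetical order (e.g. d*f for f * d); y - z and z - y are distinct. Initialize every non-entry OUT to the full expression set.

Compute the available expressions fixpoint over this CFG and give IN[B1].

Per-block solution:
  B0:  IN={}  OUT={b*d, f-f}
  B1:  IN={b*d, f-f}  OUT={b*d, f-f}
  B2:  IN={b*d, f-f}  OUT={b*d}
  B3:  IN={}  OUT={e-f}
  B4:  IN={e-f}  OUT={a*d}
  B5:  IN={a*d}  OUT={a*d}
  B6:  IN={a*d}  OUT={a*d, e*e}

Merge at B1: IN[B1] = OUT[B0] = {b*d, f-f}

Answer: {b*d, f-f}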